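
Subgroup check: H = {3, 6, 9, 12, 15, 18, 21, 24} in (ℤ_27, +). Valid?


Subgroup test for H = {3, 6, 9, 12, 15, 18, 21, 24} in (ℤ_27, +):
(1) 0 ∈ H? No
(2) Closure: for all a,b ∈ H, (a+b) mod 27 ∈ H? No  [counterexample: 3 + 24 = 0 ∉ H]
(3) Inverses: for all a ∈ H, -a mod 27 ∈ H? Yes

No, H is not a subgroup of ℤ_27


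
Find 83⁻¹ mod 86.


Use the extended Euclidean algorithm to write 1 = 83·s + 86·t; then s mod 86 is the inverse.
Euclidean algorithm:
  83 = 0·86 + 83
  86 = 1·83 + 3
  83 = 27·3 + 2
  3 = 1·2 + 1
  2 = 2·1 + 0
gcd(83,86) = 1
Back-substitution gives: 83·(-29) + 86·(28) = 1
So 83⁻¹ ≡ -29 ≡ 57 (mod 86)
Check: 83 × 57 = 4731 ≡ 1 (mod 86) ✓

83⁻¹ ≡ 57 (mod 86)


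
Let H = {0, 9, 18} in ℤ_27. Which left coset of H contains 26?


26 + H = {26 + h (mod 27) : h ∈ H}
26+0=26, 26+9=8, 26+18=17
26 + H = {8, 17, 26} = 8 + H

26 + H = {8, 17, 26}


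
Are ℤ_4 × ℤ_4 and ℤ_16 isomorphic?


Comparing ℤ_4 × ℤ_4 and ℤ_16:
gcd(4,4) = 4 ≠ 1. Max element order in ℤ_4×ℤ_4 is lcm(4,4) = 4 < 16, so it has no element of order 16

No, ℤ_4 × ℤ_4 ≇ ℤ_16


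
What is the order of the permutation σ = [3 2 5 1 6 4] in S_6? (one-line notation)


Cycle decomposition: (1 3 5 6 4)
Cycle lengths: 5
Order = lcm(5) = 5

ord(σ) = 5


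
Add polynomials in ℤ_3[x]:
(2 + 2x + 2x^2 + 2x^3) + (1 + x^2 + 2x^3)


Add coefficients mod 3:
x^0: 2 + 1 = 0 (mod 3)
x^1: 2 + 0 = 2 (mod 3)
x^2: 2 + 1 = 0 (mod 3)
x^3: 2 + 2 = 1 (mod 3)
Result: 2x + x^3

f + g = 2x + x^3


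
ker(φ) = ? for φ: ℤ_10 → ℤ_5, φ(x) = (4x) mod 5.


Kernel = preimage of identity
ker(φ) = {x ∈ ℤ_10 : 4x ≡ 0 (mod 5)}. Since 5 | 10, φ is well-defined. The kernel is the cyclic subgroup ⟨5⟩ of ℤ_10 (order 2), i.e. {0, 5}

ker(φ) = {0, 5}


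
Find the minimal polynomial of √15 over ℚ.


√15 satisfies x² - 15 = 0, irreducible over ℚ since 15 is squarefree

Minimal polynomial: x² - 15


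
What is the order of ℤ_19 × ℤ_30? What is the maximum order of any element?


|ℤ_19 × ℤ_30| = 19 × 30 = 570
Max element order = lcm(19,30) = 570
Cyclic? Yes (gcd=1)

|ℤ_19×ℤ_30| = 570, max element order = 570


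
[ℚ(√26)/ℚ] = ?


√26 has minimal polynomial x² - 26 (irreducible over ℚ since 26 is squarefree)

[ℚ(√26)/ℚ] = 2


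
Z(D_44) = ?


Z(G) = {g ∈ G | gx = xg for all x ∈ G}
For even n, Z(D_n) = {e, r^(n/2)}: the 180° rotation r^22 commutes with every reflection and rotation

Z(D_44) = {e, r^22}


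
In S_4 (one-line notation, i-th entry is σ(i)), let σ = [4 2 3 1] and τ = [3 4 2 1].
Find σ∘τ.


σ∘τ: apply τ first, then σ
1 →τ 3 →σ 3
2 →τ 4 →σ 1
3 →τ 2 →σ 2
4 →τ 1 →σ 4

σ∘τ = [3 1 2 4]


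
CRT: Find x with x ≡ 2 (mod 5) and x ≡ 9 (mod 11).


m₁ = 5, m₂ = 11, gcd = 1, so CRT applies. M = m₁·m₂ = 55
Let M₁ = M/m₁ = 11, M₂ = M/m₂ = 5
Find y₁ ≡ M₁⁻¹ (mod m₁): 11⁻¹ ≡ 1 (mod 5)
Find y₂ ≡ M₂⁻¹ (mod m₂): 5⁻¹ ≡ 9 (mod 11)
x = a₁·M₁·y₁ + a₂·M₂·y₂ = 2·11·1 + 9·5·9 = 427
Reduce mod 55: x ≡ 42
Check: 42 mod 5 = 2 ✓, 42 mod 11 = 9 ✓

x ≡ 42 (mod 55)


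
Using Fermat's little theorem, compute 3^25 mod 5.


Fermat's little theorem: if p is prime and gcd(a,p)=1, then a^(p-1) ≡ 1 (mod p)
p = 5 is prime, gcd(3,5) = 1
Reduce exponent: 25 mod 4 = 1
So 3^25 ≡ 3^1 (mod 5)
3^1 mod 5 = 3

3^25 ≡ 3 (mod 5)


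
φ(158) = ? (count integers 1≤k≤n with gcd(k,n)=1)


Factor n: 158 = 2 × 79
φ(n) = n · ∏(1 - 1/p) over distinct primes p | n
φ(158) = 158 · (1 - 1/2) · (1 - 1/79) = 78

φ(158) = 78


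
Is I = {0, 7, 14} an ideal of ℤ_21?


Check ideal conditions for I = {0, 7, 14} in ℤ_21:
(1) I is an additive subgroup? Yes
(2) For r ∈ ℤ_21 and a ∈ I: r·a ∈ I? Yes

Yes, I is an ideal of ℤ_21


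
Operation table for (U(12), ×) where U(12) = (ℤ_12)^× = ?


Elements: {1, 5, 7, 11}
Operation: multiplication mod 12
Entry (a, b) = (a × b) mod 12

Cayley table:
   |  1 |  5 |  7 | 11
 1 |  1 |  5 |  7 | 11
 5 |  5 |  1 | 11 |  7
 7 |  7 | 11 |  1 |  5
11 | 11 |  7 |  5 |  1


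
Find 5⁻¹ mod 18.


Use the extended Euclidean algorithm to write 1 = 5·s + 18·t; then s mod 18 is the inverse.
Euclidean algorithm:
  5 = 0·18 + 5
  18 = 3·5 + 3
  5 = 1·3 + 2
  3 = 1·2 + 1
  2 = 2·1 + 0
gcd(5,18) = 1
Back-substitution gives: 5·(-7) + 18·(2) = 1
So 5⁻¹ ≡ -7 ≡ 11 (mod 18)
Check: 5 × 11 = 55 ≡ 1 (mod 18) ✓

5⁻¹ ≡ 11 (mod 18)


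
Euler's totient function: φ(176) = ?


Factor n: 176 = 2^4 × 11
φ(n) = n · ∏(1 - 1/p) over distinct primes p | n
φ(176) = 176 · (1 - 1/2) · (1 - 1/11) = 80

φ(176) = 80


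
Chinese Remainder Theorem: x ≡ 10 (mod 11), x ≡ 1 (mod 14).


m₁ = 11, m₂ = 14, gcd = 1, so CRT applies. M = m₁·m₂ = 154
Let M₁ = M/m₁ = 14, M₂ = M/m₂ = 11
Find y₁ ≡ M₁⁻¹ (mod m₁): 14⁻¹ ≡ 4 (mod 11)
Find y₂ ≡ M₂⁻¹ (mod m₂): 11⁻¹ ≡ 9 (mod 14)
x = a₁·M₁·y₁ + a₂·M₂·y₂ = 10·14·4 + 1·11·9 = 659
Reduce mod 154: x ≡ 43
Check: 43 mod 11 = 10 ✓, 43 mod 14 = 1 ✓

x ≡ 43 (mod 154)


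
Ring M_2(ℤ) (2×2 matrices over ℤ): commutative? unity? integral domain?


Matrix multiplication is non-commutative for n ≥ 2; the identity matrix I is the unity; singular matrices give zero divisors, so not an integral domain
Commutative: No
Integral domain: No
Has unity: Yes

M_2(ℤ) (2×2 matrices over ℤ): Commutative=No, Unity=Yes


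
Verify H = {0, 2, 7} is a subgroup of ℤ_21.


Subgroup test for H = {0, 2, 7} in (ℤ_21, +):
(1) 0 ∈ H? Yes
(2) Closure: for all a,b ∈ H, (a+b) mod 21 ∈ H? No  [counterexample: 2 + 2 = 4 ∉ H]
(3) Inverses: for all a ∈ H, -a mod 21 ∈ H? No

No, H is not a subgroup of ℤ_21


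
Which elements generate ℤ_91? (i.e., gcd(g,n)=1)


g generates ℤ_n iff gcd(g,n) = 1
Prime factors of 91: 7, 13
Generators are g ∈ {1,...,90} not divisible by any of these primes.
Generators: {1, 2, 3, 4, 5, 6, 8, 9, 10, 11, 12, 15, 16, 17, 18, 19, 20, 22, 23, 24, 25, 27, 29, 30, 31, 32, 33, 34, 36, 37, 38, 40, 41, 43, 44, 45, 46, 47, 48, 50, 51, 53, 54, 55, 57, 58, 59, 60, 61, 62, 64, 66, 67, 68, 69, 71, 72, 73, 74, 75, 76, 79, 80, 81, 82, 83, 85, 86, 87, 88, 89, 90}
Number of generators = φ(91) = 72

Generators of ℤ_91 = {1, 2, 3, 4, 5, 6, 8, 9, 10, 11, 12, 15, 16, 17, 18, 19, 20, 22, 23, 24, 25, 27, 29, 30, 31, 32, 33, 34, 36, 37, 38, 40, 41, 43, 44, 45, 46, 47, 48, 50, 51, 53, 54, 55, 57, 58, 59, 60, 61, 62, 64, 66, 67, 68, 69, 71, 72, 73, 74, 75, 76, 79, 80, 81, 82, 83, 85, 86, 87, 88, 89, 90}


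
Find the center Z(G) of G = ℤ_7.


Z(G) = {g ∈ G | gx = xg for all x ∈ G}
ℤ_7 is abelian, so Z(G) = G

Z(ℤ_7) = ℤ_7


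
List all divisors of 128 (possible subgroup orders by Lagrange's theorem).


Lagrange's theorem: |H| divides |G|
|G| = 128
Divisors of 128: 1, 2, 4, 8, 16, 32, 64, 128

Possible subgroup orders: {1, 2, 4, 8, 16, 32, 64, 128}


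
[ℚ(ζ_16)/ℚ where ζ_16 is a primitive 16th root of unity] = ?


[ℚ(ζ_n):ℚ] = deg Φ_n(x) = φ(n). Here φ(16) = 8

[ℚ(ζ_16)/ℚ where ζ_16 is a primitive 16th root of unity] = 8


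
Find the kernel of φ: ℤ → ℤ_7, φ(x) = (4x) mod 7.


Kernel = preimage of identity
ker(φ) = {x ∈ ℤ : 4x ≡ 0 (mod 7)}. gcd(4,7) = 1, so 4x ≡ 0 (mod 7) ⟺ x ≡ 0 (mod 7/1 = 7). Hence ker(φ) = 7ℤ

ker(φ) = 7ℤ


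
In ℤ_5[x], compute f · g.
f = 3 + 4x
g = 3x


Expand and collect like terms; reduce coefficients mod 5:
x^0: 3·0 = 0 ≡ 0 (mod 5)
x^1: 3·3 + 4·0 = 9 ≡ 4 (mod 5)
x^2: 4·3 = 12 ≡ 2 (mod 5)
Result: 4x + 2x^2

f · g = 4x + 2x^2


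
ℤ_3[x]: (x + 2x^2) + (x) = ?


Add coefficients mod 3:
x^0: 0 + 0 = 0 (mod 3)
x^1: 1 + 1 = 2 (mod 3)
x^2: 2 + 0 = 2 (mod 3)
Result: 2x + 2x^2

f + g = 2x + 2x^2


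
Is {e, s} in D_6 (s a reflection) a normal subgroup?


H = {e, s} in D_6 (s a reflection)
r·s·r⁻¹ = sr⁻² ≠ s for n ≥ 3, so {e, s} is not closed under conjugation

No, not a normal subgroup


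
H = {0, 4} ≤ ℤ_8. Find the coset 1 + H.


1 + H = {1 + h (mod 8) : h ∈ H}
1+0=1, 1+4=5

1 + H = {1, 5}


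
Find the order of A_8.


|A_n| = n!/2 (even permutations)
|A_8| = 8!/2 = 40320/2 = 20160

|A_8| = 20160


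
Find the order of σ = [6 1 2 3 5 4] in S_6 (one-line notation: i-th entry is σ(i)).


Cycle decomposition: (1 6 4 3 2)
Cycle lengths: 5
Order = lcm(5) = 5

ord(σ) = 5


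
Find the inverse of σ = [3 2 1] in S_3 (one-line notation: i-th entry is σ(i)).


To find σ⁻¹, swap domain and range:
σ(1) = 3 → σ⁻¹(3) = 1
σ(2) = 2 → σ⁻¹(2) = 2
σ(3) = 1 → σ⁻¹(1) = 3

σ⁻¹ = [3 2 1]


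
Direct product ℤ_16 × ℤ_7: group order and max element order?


|ℤ_16 × ℤ_7| = 16 × 7 = 112
Max element order = lcm(16,7) = 112
Cyclic? Yes (gcd=1)

|ℤ_16×ℤ_7| = 112, max element order = 112


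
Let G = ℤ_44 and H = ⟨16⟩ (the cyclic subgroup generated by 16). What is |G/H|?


|⟨16⟩| = n / gcd(16, 44) = 44 / 4 = 11
H is normal (ℤ_44 is abelian).
|G/H| = |G| / |H| = 44 / 11 = 4

|G/H| = 4


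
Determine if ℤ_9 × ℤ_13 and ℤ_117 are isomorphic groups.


Comparing ℤ_9 × ℤ_13 and ℤ_117:
gcd(9,13) = 1, so ℤ_9 × ℤ_13 ≅ ℤ_117 (CRT)

Yes, ℤ_9 × ℤ_13 ≅ ℤ_117


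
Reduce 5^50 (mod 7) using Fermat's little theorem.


Fermat's little theorem: if p is prime and gcd(a,p)=1, then a^(p-1) ≡ 1 (mod p)
p = 7 is prime, gcd(5,7) = 1
Reduce exponent: 50 mod 6 = 2
So 5^50 ≡ 5^2 (mod 7)
5^2 mod 7 = 4

5^50 ≡ 4 (mod 7)


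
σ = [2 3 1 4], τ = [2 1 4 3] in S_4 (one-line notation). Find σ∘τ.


σ∘τ: apply τ first, then σ
1 →τ 2 →σ 3
2 →τ 1 →σ 2
3 →τ 4 →σ 4
4 →τ 3 →σ 1

σ∘τ = [3 2 4 1]


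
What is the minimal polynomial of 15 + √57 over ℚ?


Let α = 15 + √57. Then α - 15 = √57, so (α - 15)² = 57, giving α² - 30α + 168 = 0. Degree 2 and α ∉ ℚ, so this is the minimal polynomial.

Minimal polynomial: x² - 30x + 168


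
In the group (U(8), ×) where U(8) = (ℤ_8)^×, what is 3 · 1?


Operation: multiplication mod 8
3 · 1 = (a × b) mod 8 with a = 3, b = 1

3 · 1 = 3


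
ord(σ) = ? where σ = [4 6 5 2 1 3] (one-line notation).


Cycle decomposition: (1 4 2 6 3 5)
Cycle lengths: 6
Order = lcm(6) = 6

ord(σ) = 6


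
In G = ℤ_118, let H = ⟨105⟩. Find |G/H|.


|⟨105⟩| = n / gcd(105, 118) = 118 / 1 = 118
H is normal (ℤ_118 is abelian).
|G/H| = |G| / |H| = 118 / 118 = 1

|G/H| = 1


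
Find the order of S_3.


|S_n| = n! (number of permutations of n symbols)
|S_3| = 3! = 6

|S_3| = 6


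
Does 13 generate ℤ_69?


g generates ℤ_n iff gcd(g, n) = 1
gcd(13, 69) = 1
Since gcd = 1, 13 is a generator.

Yes, 13 generates ℤ_69


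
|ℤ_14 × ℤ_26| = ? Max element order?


|ℤ_14 × ℤ_26| = 14 × 26 = 364
Max element order = lcm(14,26) = 182
Cyclic? No (gcd=2)

|ℤ_14×ℤ_26| = 364, max element order = 182


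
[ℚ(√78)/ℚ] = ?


√78 has minimal polynomial x² - 78 (irreducible over ℚ since 78 is squarefree)

[ℚ(√78)/ℚ] = 2


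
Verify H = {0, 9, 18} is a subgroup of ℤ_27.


Subgroup test for H = {0, 9, 18} in (ℤ_27, +):
(1) 0 ∈ H? Yes
(2) Closure: for all a,b ∈ H, (a+b) mod 27 ∈ H? Yes
(3) Inverses: for all a ∈ H, -a mod 27 ∈ H? Yes

Yes, H is a subgroup of ℤ_27


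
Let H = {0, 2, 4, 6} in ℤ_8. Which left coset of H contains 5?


5 + H = {5 + h (mod 8) : h ∈ H}
5+0=5, 5+2=7, 5+4=1, 5+6=3
5 + H = {1, 3, 5, 7} = 1 + H

5 + H = {1, 3, 5, 7}


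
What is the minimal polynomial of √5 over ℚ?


√5 satisfies x² - 5 = 0, irreducible over ℚ since 5 is squarefree

Minimal polynomial: x² - 5


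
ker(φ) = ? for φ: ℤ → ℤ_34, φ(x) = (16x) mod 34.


Kernel = preimage of identity
ker(φ) = {x ∈ ℤ : 16x ≡ 0 (mod 34)}. gcd(16,34) = 2, so 16x ≡ 0 (mod 34) ⟺ x ≡ 0 (mod 34/2 = 17). Hence ker(φ) = 17ℤ

ker(φ) = 17ℤ


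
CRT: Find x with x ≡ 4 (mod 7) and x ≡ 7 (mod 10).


m₁ = 7, m₂ = 10, gcd = 1, so CRT applies. M = m₁·m₂ = 70
Let M₁ = M/m₁ = 10, M₂ = M/m₂ = 7
Find y₁ ≡ M₁⁻¹ (mod m₁): 10⁻¹ ≡ 5 (mod 7)
Find y₂ ≡ M₂⁻¹ (mod m₂): 7⁻¹ ≡ 3 (mod 10)
x = a₁·M₁·y₁ + a₂·M₂·y₂ = 4·10·5 + 7·7·3 = 347
Reduce mod 70: x ≡ 67
Check: 67 mod 7 = 4 ✓, 67 mod 10 = 7 ✓

x ≡ 67 (mod 70)


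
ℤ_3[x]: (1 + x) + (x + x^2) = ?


Add coefficients mod 3:
x^0: 1 + 0 = 1 (mod 3)
x^1: 1 + 1 = 2 (mod 3)
x^2: 0 + 1 = 1 (mod 3)
Result: 1 + 2x + x^2

f + g = 1 + 2x + x^2


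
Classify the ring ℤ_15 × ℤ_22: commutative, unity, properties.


Direct product ring; commutative with unity (1,1); but (1,0)·(0,1) = (0,0) gives zero divisors, so not an integral domain
Commutative: Yes
Integral domain: No
Has unity: Yes

ℤ_15 × ℤ_22: Commutative=Yes, Unity=Yes


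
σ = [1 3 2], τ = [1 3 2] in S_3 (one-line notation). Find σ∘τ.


σ∘τ: apply τ first, then σ
1 →τ 1 →σ 1
2 →τ 3 →σ 2
3 →τ 2 →σ 3

σ∘τ = [1 2 3]


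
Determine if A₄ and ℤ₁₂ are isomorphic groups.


Comparing A₄ and ℤ₁₂:
A₄ is non-abelian, ℤ₁₂ is abelian

No, A₄ ≇ ℤ₁₂


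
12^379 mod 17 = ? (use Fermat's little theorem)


Fermat's little theorem: if p is prime and gcd(a,p)=1, then a^(p-1) ≡ 1 (mod p)
p = 17 is prime, gcd(12,17) = 1
Reduce exponent: 379 mod 16 = 11
So 12^379 ≡ 12^11 (mod 17)
12^11 mod 17 = 6

12^379 ≡ 6 (mod 17)


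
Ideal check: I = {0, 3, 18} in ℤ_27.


Check ideal conditions for I = {0, 3, 18} in ℤ_27:
(1) I is an additive subgroup? No
(2) For r ∈ ℤ_27 and a ∈ I: r·a ∈ I? No  [counterexample: r=2, a=3, r·a mod 27 = 6 ∉ I]

No, I is not an ideal of ℤ_27


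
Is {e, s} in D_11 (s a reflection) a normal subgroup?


H = {e, s} in D_11 (s a reflection)
r·s·r⁻¹ = sr⁻² ≠ s for n ≥ 3, so {e, s} is not closed under conjugation

No, not a normal subgroup


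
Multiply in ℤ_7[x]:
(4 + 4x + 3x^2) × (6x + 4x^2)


Expand and collect like terms; reduce coefficients mod 7:
x^0: 4·0 = 0 ≡ 0 (mod 7)
x^1: 4·6 + 4·0 = 24 ≡ 3 (mod 7)
x^2: 4·4 + 4·6 + 3·0 = 40 ≡ 5 (mod 7)
x^3: 4·4 + 3·6 = 34 ≡ 6 (mod 7)
x^4: 3·4 = 12 ≡ 5 (mod 7)
Result: 3x + 5x^2 + 6x^3 + 5x^4

f · g = 3x + 5x^2 + 6x^3 + 5x^4


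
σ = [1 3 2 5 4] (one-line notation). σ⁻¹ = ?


To find σ⁻¹, swap domain and range:
σ(1) = 1 → σ⁻¹(1) = 1
σ(2) = 3 → σ⁻¹(3) = 2
σ(3) = 2 → σ⁻¹(2) = 3
σ(4) = 5 → σ⁻¹(5) = 4
σ(5) = 4 → σ⁻¹(4) = 5

σ⁻¹ = [1 3 2 5 4]


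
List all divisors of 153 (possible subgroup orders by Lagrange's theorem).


Lagrange's theorem: |H| divides |G|
|G| = 153
Divisors of 153: 1, 3, 9, 17, 51, 153

Possible subgroup orders: {1, 3, 9, 17, 51, 153}


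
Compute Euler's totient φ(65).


Factor n: 65 = 5 × 13
φ(n) = n · ∏(1 - 1/p) over distinct primes p | n
φ(65) = 65 · (1 - 1/5) · (1 - 1/13) = 48

φ(65) = 48


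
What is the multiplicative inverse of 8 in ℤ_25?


Use the extended Euclidean algorithm to write 1 = 8·s + 25·t; then s mod 25 is the inverse.
Euclidean algorithm:
  8 = 0·25 + 8
  25 = 3·8 + 1
  8 = 8·1 + 0
gcd(8,25) = 1
Back-substitution gives: 8·(-3) + 25·(1) = 1
So 8⁻¹ ≡ -3 ≡ 22 (mod 25)
Check: 8 × 22 = 176 ≡ 1 (mod 25) ✓

8⁻¹ ≡ 22 (mod 25)


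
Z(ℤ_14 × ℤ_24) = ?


Z(G) = {g ∈ G | gx = xg for all x ∈ G}
Direct product of abelian groups is abelian, so Z(G) = G

Z(ℤ_14 × ℤ_24) = ℤ_14 × ℤ_24


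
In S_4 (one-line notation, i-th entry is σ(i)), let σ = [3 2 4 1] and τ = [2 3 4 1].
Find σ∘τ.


σ∘τ: apply τ first, then σ
1 →τ 2 →σ 2
2 →τ 3 →σ 4
3 →τ 4 →σ 1
4 →τ 1 →σ 3

σ∘τ = [2 4 1 3]


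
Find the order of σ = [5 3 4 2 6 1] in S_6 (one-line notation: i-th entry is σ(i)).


Cycle decomposition: (1 5 6) (2 3 4)
Cycle lengths: 3, 3
Order = lcm(3, 3) = 3

ord(σ) = 3


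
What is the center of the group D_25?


Z(G) = {g ∈ G | gx = xg for all x ∈ G}
For odd n, Z(D_n) = {e}: no nontrivial rotation commutes with all reflections

Z(D_25) = {e}


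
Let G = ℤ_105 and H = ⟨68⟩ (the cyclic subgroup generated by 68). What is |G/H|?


|⟨68⟩| = n / gcd(68, 105) = 105 / 1 = 105
H is normal (ℤ_105 is abelian).
|G/H| = |G| / |H| = 105 / 105 = 1

|G/H| = 1


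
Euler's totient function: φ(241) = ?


Factor n: 241 = 241
φ(n) = n · ∏(1 - 1/p) over distinct primes p | n
φ(241) = 241 · (1 - 1/241) = 240

φ(241) = 240


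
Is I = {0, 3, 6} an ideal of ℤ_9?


Check ideal conditions for I = {0, 3, 6} in ℤ_9:
(1) I is an additive subgroup? Yes
(2) For r ∈ ℤ_9 and a ∈ I: r·a ∈ I? Yes

Yes, I is an ideal of ℤ_9


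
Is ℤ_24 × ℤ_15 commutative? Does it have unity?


Direct product ring; commutative with unity (1,1); but (1,0)·(0,1) = (0,0) gives zero divisors, so not an integral domain
Commutative: Yes
Integral domain: No
Has unity: Yes

ℤ_24 × ℤ_15: Commutative=Yes, Unity=Yes


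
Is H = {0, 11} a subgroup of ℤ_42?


Subgroup test for H = {0, 11} in (ℤ_42, +):
(1) 0 ∈ H? Yes
(2) Closure: for all a,b ∈ H, (a+b) mod 42 ∈ H? No  [counterexample: 11 + 11 = 22 ∉ H]
(3) Inverses: for all a ∈ H, -a mod 42 ∈ H? No

No, H is not a subgroup of ℤ_42


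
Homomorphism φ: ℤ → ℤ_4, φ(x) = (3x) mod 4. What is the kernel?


Kernel = preimage of identity
ker(φ) = {x ∈ ℤ : 3x ≡ 0 (mod 4)}. gcd(3,4) = 1, so 3x ≡ 0 (mod 4) ⟺ x ≡ 0 (mod 4/1 = 4). Hence ker(φ) = 4ℤ

ker(φ) = 4ℤ


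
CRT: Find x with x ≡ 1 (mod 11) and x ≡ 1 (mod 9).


m₁ = 11, m₂ = 9, gcd = 1, so CRT applies. M = m₁·m₂ = 99
Let M₁ = M/m₁ = 9, M₂ = M/m₂ = 11
Find y₁ ≡ M₁⁻¹ (mod m₁): 9⁻¹ ≡ 5 (mod 11)
Find y₂ ≡ M₂⁻¹ (mod m₂): 11⁻¹ ≡ 5 (mod 9)
x = a₁·M₁·y₁ + a₂·M₂·y₂ = 1·9·5 + 1·11·5 = 100
Reduce mod 99: x ≡ 1
Check: 1 mod 11 = 1 ✓, 1 mod 9 = 1 ✓

x ≡ 1 (mod 99)


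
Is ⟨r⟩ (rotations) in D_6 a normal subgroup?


H = ⟨r⟩ (rotations) in D_6
The rotation subgroup ⟨r⟩ has index 2 in D_6, so it is normal

Yes, normal subgroup


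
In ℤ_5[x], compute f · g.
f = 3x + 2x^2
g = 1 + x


Expand and collect like terms; reduce coefficients mod 5:
x^0: 0·1 = 0 ≡ 0 (mod 5)
x^1: 0·1 + 3·1 = 3 ≡ 3 (mod 5)
x^2: 3·1 + 2·1 = 5 ≡ 0 (mod 5)
x^3: 2·1 = 2 ≡ 2 (mod 5)
Result: 3x + 2x^3

f · g = 3x + 2x^3


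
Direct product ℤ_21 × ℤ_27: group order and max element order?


|ℤ_21 × ℤ_27| = 21 × 27 = 567
Max element order = lcm(21,27) = 189
Cyclic? No (gcd=3)

|ℤ_21×ℤ_27| = 567, max element order = 189


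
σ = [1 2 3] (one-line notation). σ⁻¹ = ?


To find σ⁻¹, swap domain and range:
σ(1) = 1 → σ⁻¹(1) = 1
σ(2) = 2 → σ⁻¹(2) = 2
σ(3) = 3 → σ⁻¹(3) = 3

σ⁻¹ = [1 2 3]


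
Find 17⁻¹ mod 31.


Use the extended Euclidean algorithm to write 1 = 17·s + 31·t; then s mod 31 is the inverse.
Euclidean algorithm:
  17 = 0·31 + 17
  31 = 1·17 + 14
  17 = 1·14 + 3
  14 = 4·3 + 2
  3 = 1·2 + 1
  2 = 2·1 + 0
gcd(17,31) = 1
Back-substitution gives: 17·(11) + 31·(-6) = 1
So 17⁻¹ ≡ 11 ≡ 11 (mod 31)
Check: 17 × 11 = 187 ≡ 1 (mod 31) ✓

17⁻¹ ≡ 11 (mod 31)


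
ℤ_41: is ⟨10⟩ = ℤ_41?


g generates ℤ_n iff gcd(g, n) = 1
gcd(10, 41) = 1
Since gcd = 1, 10 is a generator.

Yes, 10 generates ℤ_41


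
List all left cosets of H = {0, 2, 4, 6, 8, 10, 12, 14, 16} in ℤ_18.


H = {0, 2, 4, 6, 8, 10, 12, 14, 16}, |H| = 9
Number of cosets = |G|/|H| = 18/9 = 2
0 + H = {0, 2, 4, 6, 8, 10, 12, 14, 16}
1 + H = {1, 3, 5, 7, 9, 11, 13, 15, 17}

Cosets: 0+H={0,2,4,6,8,10,12,14,16}; 1+H={1,3,5,7,9,11,13,15,17}


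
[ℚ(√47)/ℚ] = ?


√47 has minimal polynomial x² - 47 (irreducible over ℚ since 47 is squarefree)

[ℚ(√47)/ℚ] = 2


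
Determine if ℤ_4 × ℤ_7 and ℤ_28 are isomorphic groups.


Comparing ℤ_4 × ℤ_7 and ℤ_28:
gcd(4,7) = 1, so ℤ_4 × ℤ_7 ≅ ℤ_28 (CRT)

Yes, ℤ_4 × ℤ_7 ≅ ℤ_28


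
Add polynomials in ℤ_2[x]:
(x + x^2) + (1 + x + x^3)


Add coefficients mod 2:
x^0: 0 + 1 = 1 (mod 2)
x^1: 1 + 1 = 0 (mod 2)
x^2: 1 + 0 = 1 (mod 2)
x^3: 0 + 1 = 1 (mod 2)
Result: 1 + x^2 + x^3

f + g = 1 + x^2 + x^3


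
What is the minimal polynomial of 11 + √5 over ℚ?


Let α = 11 + √5. Then α - 11 = √5, so (α - 11)² = 5, giving α² - 22α + 116 = 0. Degree 2 and α ∉ ℚ, so this is the minimal polynomial.

Minimal polynomial: x² - 22x + 116


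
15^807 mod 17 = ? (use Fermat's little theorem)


Fermat's little theorem: if p is prime and gcd(a,p)=1, then a^(p-1) ≡ 1 (mod p)
p = 17 is prime, gcd(15,17) = 1
Reduce exponent: 807 mod 16 = 7
So 15^807 ≡ 15^7 (mod 17)
15^7 mod 17 = 8

15^807 ≡ 8 (mod 17)


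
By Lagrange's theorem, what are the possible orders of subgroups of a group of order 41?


Lagrange's theorem: |H| divides |G|
|G| = 41
Divisors of 41: 1, 41

Possible subgroup orders: {1, 41}


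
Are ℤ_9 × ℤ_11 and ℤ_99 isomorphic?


Comparing ℤ_9 × ℤ_11 and ℤ_99:
gcd(9,11) = 1, so ℤ_9 × ℤ_11 ≅ ℤ_99 (CRT)

Yes, ℤ_9 × ℤ_11 ≅ ℤ_99


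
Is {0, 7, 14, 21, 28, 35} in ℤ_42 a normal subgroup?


H = {0, 7, 14, 21, 28, 35} in ℤ_42
ℤ_42 is abelian; every subgroup of an abelian group is normal

Yes, normal subgroup


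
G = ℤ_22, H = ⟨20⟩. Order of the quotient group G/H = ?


|⟨20⟩| = n / gcd(20, 22) = 22 / 2 = 11
H is normal (ℤ_22 is abelian).
|G/H| = |G| / |H| = 22 / 11 = 2

|G/H| = 2


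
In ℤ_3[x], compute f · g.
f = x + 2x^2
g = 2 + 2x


Expand and collect like terms; reduce coefficients mod 3:
x^0: 0·2 = 0 ≡ 0 (mod 3)
x^1: 0·2 + 1·2 = 2 ≡ 2 (mod 3)
x^2: 1·2 + 2·2 = 6 ≡ 0 (mod 3)
x^3: 2·2 = 4 ≡ 1 (mod 3)
Result: 2x + x^3

f · g = 2x + x^3


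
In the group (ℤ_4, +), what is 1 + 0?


Operation: addition mod 4
1 + 0 = (a + b) mod 4 with a = 1, b = 0

1 + 0 = 1


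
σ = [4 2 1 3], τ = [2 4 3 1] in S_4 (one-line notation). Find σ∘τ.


σ∘τ: apply τ first, then σ
1 →τ 2 →σ 2
2 →τ 4 →σ 3
3 →τ 3 →σ 1
4 →τ 1 →σ 4

σ∘τ = [2 3 1 4]


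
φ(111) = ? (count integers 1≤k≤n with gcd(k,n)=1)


Factor n: 111 = 3 × 37
φ(n) = n · ∏(1 - 1/p) over distinct primes p | n
φ(111) = 111 · (1 - 1/3) · (1 - 1/37) = 72

φ(111) = 72


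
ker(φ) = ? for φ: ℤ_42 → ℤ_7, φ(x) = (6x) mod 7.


Kernel = preimage of identity
ker(φ) = {x ∈ ℤ_42 : 6x ≡ 0 (mod 7)}. Since 7 | 42, φ is well-defined. The kernel is the cyclic subgroup ⟨7⟩ of ℤ_42 (order 6), i.e. {0, 7, 14, 21, 28, 35}

ker(φ) = {0, 7, 14, 21, 28, 35}


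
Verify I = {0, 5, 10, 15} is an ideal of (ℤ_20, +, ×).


Check ideal conditions for I = {0, 5, 10, 15} in ℤ_20:
(1) I is an additive subgroup? Yes
(2) For r ∈ ℤ_20 and a ∈ I: r·a ∈ I? Yes

Yes, I is an ideal of ℤ_20


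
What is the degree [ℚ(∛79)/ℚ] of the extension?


∛79 has minimal polynomial x³ - 79 (irreducible over ℚ since 79 is not a perfect cube)

[ℚ(∛79)/ℚ] = 3


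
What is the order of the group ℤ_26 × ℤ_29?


|A × B| = |A| · |B|
|ℤ_26 × ℤ_29| = 26 × 29 = 754

|ℤ_26 × ℤ_29| = 754


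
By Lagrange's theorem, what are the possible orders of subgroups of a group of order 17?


Lagrange's theorem: |H| divides |G|
|G| = 17
Divisors of 17: 1, 17

Possible subgroup orders: {1, 17}


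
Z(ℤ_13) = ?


Z(G) = {g ∈ G | gx = xg for all x ∈ G}
ℤ_13 is abelian, so Z(G) = G

Z(ℤ_13) = ℤ_13


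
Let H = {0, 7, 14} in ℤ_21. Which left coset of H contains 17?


17 + H = {17 + h (mod 21) : h ∈ H}
17+0=17, 17+7=3, 17+14=10
17 + H = {3, 10, 17} = 3 + H

17 + H = {3, 10, 17}


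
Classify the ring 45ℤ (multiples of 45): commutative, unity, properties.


45ℤ is a commutative ring under +,× but has no multiplicative identity (1 ∉ 45ℤ); it has no zero divisors, but without unity it is not an integral domain
Commutative: Yes
Integral domain: No
Has unity: No

45ℤ (multiples of 45): Commutative=Yes, Unity=No


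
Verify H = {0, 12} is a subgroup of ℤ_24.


Subgroup test for H = {0, 12} in (ℤ_24, +):
(1) 0 ∈ H? Yes
(2) Closure: for all a,b ∈ H, (a+b) mod 24 ∈ H? Yes
(3) Inverses: for all a ∈ H, -a mod 24 ∈ H? Yes

Yes, H is a subgroup of ℤ_24


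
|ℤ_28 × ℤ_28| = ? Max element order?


|ℤ_28 × ℤ_28| = 28 × 28 = 784
Max element order = lcm(28,28) = 28
Cyclic? No (gcd=28)

|ℤ_28×ℤ_28| = 784, max element order = 28


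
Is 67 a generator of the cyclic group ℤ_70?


g generates ℤ_n iff gcd(g, n) = 1
gcd(67, 70) = 1
Since gcd = 1, 67 is a generator.

Yes, 67 generates ℤ_70


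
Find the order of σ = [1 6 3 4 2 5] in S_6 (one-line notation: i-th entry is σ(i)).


Cycle decomposition: (2 6 5)
Cycle lengths: 3
Order = lcm(3) = 3

ord(σ) = 3


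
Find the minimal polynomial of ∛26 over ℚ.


∛26 satisfies x³ - 26 = 0, irreducible over ℚ (no rational root; 26 is not a perfect cube)

Minimal polynomial: x³ - 26


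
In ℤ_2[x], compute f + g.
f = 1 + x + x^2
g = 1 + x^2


Add coefficients mod 2:
x^0: 1 + 1 = 0 (mod 2)
x^1: 1 + 0 = 1 (mod 2)
x^2: 1 + 1 = 0 (mod 2)
Result: x

f + g = x


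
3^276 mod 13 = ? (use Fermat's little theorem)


Fermat's little theorem: if p is prime and gcd(a,p)=1, then a^(p-1) ≡ 1 (mod p)
p = 13 is prime, gcd(3,13) = 1
Reduce exponent: 276 mod 12 = 0
So 3^276 ≡ 3^0 (mod 13)
3^0 = 1

3^276 ≡ 1 (mod 13)


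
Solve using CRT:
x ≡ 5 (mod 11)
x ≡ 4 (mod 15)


m₁ = 11, m₂ = 15, gcd = 1, so CRT applies. M = m₁·m₂ = 165
Let M₁ = M/m₁ = 15, M₂ = M/m₂ = 11
Find y₁ ≡ M₁⁻¹ (mod m₁): 15⁻¹ ≡ 3 (mod 11)
Find y₂ ≡ M₂⁻¹ (mod m₂): 11⁻¹ ≡ 11 (mod 15)
x = a₁·M₁·y₁ + a₂·M₂·y₂ = 5·15·3 + 4·11·11 = 709
Reduce mod 165: x ≡ 49
Check: 49 mod 11 = 5 ✓, 49 mod 15 = 4 ✓

x ≡ 49 (mod 165)


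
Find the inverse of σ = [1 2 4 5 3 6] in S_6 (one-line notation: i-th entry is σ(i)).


To find σ⁻¹, swap domain and range:
σ(1) = 1 → σ⁻¹(1) = 1
σ(2) = 2 → σ⁻¹(2) = 2
σ(3) = 4 → σ⁻¹(4) = 3
σ(4) = 5 → σ⁻¹(5) = 4
σ(5) = 3 → σ⁻¹(3) = 5
σ(6) = 6 → σ⁻¹(6) = 6

σ⁻¹ = [1 2 5 3 4 6]


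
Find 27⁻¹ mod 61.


Use the extended Euclidean algorithm to write 1 = 27·s + 61·t; then s mod 61 is the inverse.
Euclidean algorithm:
  27 = 0·61 + 27
  61 = 2·27 + 7
  27 = 3·7 + 6
  7 = 1·6 + 1
  6 = 6·1 + 0
gcd(27,61) = 1
Back-substitution gives: 27·(-9) + 61·(4) = 1
So 27⁻¹ ≡ -9 ≡ 52 (mod 61)
Check: 27 × 52 = 1404 ≡ 1 (mod 61) ✓

27⁻¹ ≡ 52 (mod 61)


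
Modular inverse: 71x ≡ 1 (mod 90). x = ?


Use the extended Euclidean algorithm to write 1 = 71·s + 90·t; then s mod 90 is the inverse.
Euclidean algorithm:
  71 = 0·90 + 71
  90 = 1·71 + 19
  71 = 3·19 + 14
  19 = 1·14 + 5
  14 = 2·5 + 4
  5 = 1·4 + 1
  4 = 4·1 + 0
gcd(71,90) = 1
Back-substitution gives: 71·(-19) + 90·(15) = 1
So 71⁻¹ ≡ -19 ≡ 71 (mod 90)
Check: 71 × 71 = 5041 ≡ 1 (mod 90) ✓

71⁻¹ ≡ 71 (mod 90)


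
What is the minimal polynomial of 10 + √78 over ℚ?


Let α = 10 + √78. Then α - 10 = √78, so (α - 10)² = 78, giving α² - 20α + 22 = 0. Degree 2 and α ∉ ℚ, so this is the minimal polynomial.

Minimal polynomial: x² - 20x + 22


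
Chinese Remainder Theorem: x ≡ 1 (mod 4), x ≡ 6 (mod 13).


m₁ = 4, m₂ = 13, gcd = 1, so CRT applies. M = m₁·m₂ = 52
Let M₁ = M/m₁ = 13, M₂ = M/m₂ = 4
Find y₁ ≡ M₁⁻¹ (mod m₁): 13⁻¹ ≡ 1 (mod 4)
Find y₂ ≡ M₂⁻¹ (mod m₂): 4⁻¹ ≡ 10 (mod 13)
x = a₁·M₁·y₁ + a₂·M₂·y₂ = 1·13·1 + 6·4·10 = 253
Reduce mod 52: x ≡ 45
Check: 45 mod 4 = 1 ✓, 45 mod 13 = 6 ✓

x ≡ 45 (mod 52)


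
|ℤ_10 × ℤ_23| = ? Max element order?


|ℤ_10 × ℤ_23| = 10 × 23 = 230
Max element order = lcm(10,23) = 230
Cyclic? Yes (gcd=1)

|ℤ_10×ℤ_23| = 230, max element order = 230


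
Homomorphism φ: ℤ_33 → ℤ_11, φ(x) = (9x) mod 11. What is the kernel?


Kernel = preimage of identity
ker(φ) = {x ∈ ℤ_33 : 9x ≡ 0 (mod 11)}. Since 11 | 33, φ is well-defined. The kernel is the cyclic subgroup ⟨11⟩ of ℤ_33 (order 3), i.e. {0, 11, 22}

ker(φ) = {0, 11, 22}


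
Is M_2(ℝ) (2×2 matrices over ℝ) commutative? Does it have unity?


Matrix multiplication is non-commutative for n ≥ 2; the identity matrix I is the unity; singular matrices give zero divisors, so not an integral domain
Commutative: No
Integral domain: No
Has unity: Yes

M_2(ℝ) (2×2 matrices over ℝ): Commutative=No, Unity=Yes


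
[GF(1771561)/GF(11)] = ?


GF(1771561) = GF(11^6), so the extension degree is 6

[GF(1771561)/GF(11)] = 6


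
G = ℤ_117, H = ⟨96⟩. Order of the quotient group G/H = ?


|⟨96⟩| = n / gcd(96, 117) = 117 / 3 = 39
H is normal (ℤ_117 is abelian).
|G/H| = |G| / |H| = 117 / 39 = 3

|G/H| = 3


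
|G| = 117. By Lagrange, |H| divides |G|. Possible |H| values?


Lagrange's theorem: |H| divides |G|
|G| = 117
Divisors of 117: 1, 3, 9, 13, 39, 117

Possible subgroup orders: {1, 3, 9, 13, 39, 117}


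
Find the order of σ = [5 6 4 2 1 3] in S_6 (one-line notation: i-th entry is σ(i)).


Cycle decomposition: (1 5) (2 6 3 4)
Cycle lengths: 2, 4
Order = lcm(2, 4) = 4

ord(σ) = 4


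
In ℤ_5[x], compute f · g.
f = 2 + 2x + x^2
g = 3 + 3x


Expand and collect like terms; reduce coefficients mod 5:
x^0: 2·3 = 6 ≡ 1 (mod 5)
x^1: 2·3 + 2·3 = 12 ≡ 2 (mod 5)
x^2: 2·3 + 1·3 = 9 ≡ 4 (mod 5)
x^3: 1·3 = 3 ≡ 3 (mod 5)
Result: 1 + 2x + 4x^2 + 3x^3

f · g = 1 + 2x + 4x^2 + 3x^3


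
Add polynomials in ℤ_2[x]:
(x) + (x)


Add coefficients mod 2:
x^0: 0 + 0 = 0 (mod 2)
x^1: 1 + 1 = 0 (mod 2)
Result: 0

f + g = 0


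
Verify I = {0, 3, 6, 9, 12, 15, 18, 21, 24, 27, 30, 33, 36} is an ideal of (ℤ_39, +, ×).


Check ideal conditions for I = {0, 3, 6, 9, 12, 15, 18, 21, 24, 27, 30, 33, 36} in ℤ_39:
(1) I is an additive subgroup? Yes
(2) For r ∈ ℤ_39 and a ∈ I: r·a ∈ I? Yes

Yes, I is an ideal of ℤ_39


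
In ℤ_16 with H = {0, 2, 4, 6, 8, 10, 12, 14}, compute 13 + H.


13 + H = {13 + h (mod 16) : h ∈ H}
13+0=13, 13+2=15, 13+4=1, 13+6=3, 13+8=5, 13+10=7, 13+12=9, 13+14=11
13 + H = {1, 3, 5, 7, 9, 11, 13, 15} = 1 + H

13 + H = {1, 3, 5, 7, 9, 11, 13, 15}


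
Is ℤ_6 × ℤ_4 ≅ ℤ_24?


Comparing ℤ_6 × ℤ_4 and ℤ_24:
gcd(6,4) = 2 ≠ 1. Max element order in ℤ_6×ℤ_4 is lcm(6,4) = 12 < 24, so it has no element of order 24

No, ℤ_6 × ℤ_4 ≇ ℤ_24


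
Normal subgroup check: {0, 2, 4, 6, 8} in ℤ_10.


H = {0, 2, 4, 6, 8} in ℤ_10
ℤ_10 is abelian; every subgroup of an abelian group is normal

Yes, normal subgroup


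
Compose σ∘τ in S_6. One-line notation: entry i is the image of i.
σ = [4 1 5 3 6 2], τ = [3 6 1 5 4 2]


σ∘τ: apply τ first, then σ
1 →τ 3 →σ 5
2 →τ 6 →σ 2
3 →τ 1 →σ 4
4 →τ 5 →σ 6
5 →τ 4 →σ 3
6 →τ 2 →σ 1

σ∘τ = [5 2 4 6 3 1]


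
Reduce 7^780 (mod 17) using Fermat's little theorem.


Fermat's little theorem: if p is prime and gcd(a,p)=1, then a^(p-1) ≡ 1 (mod p)
p = 17 is prime, gcd(7,17) = 1
Reduce exponent: 780 mod 16 = 12
So 7^780 ≡ 7^12 (mod 17)
7^12 mod 17 = 13

7^780 ≡ 13 (mod 17)


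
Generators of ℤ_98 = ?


g generates ℤ_n iff gcd(g,n) = 1
Prime factors of 98: 2, 7
Generators are g ∈ {1,...,97} not divisible by any of these primes.
Generators: {1, 3, 5, 9, 11, 13, 15, 17, 19, 23, 25, 27, 29, 31, 33, 37, 39, 41, 43, 45, 47, 51, 53, 55, 57, 59, 61, 65, 67, 69, 71, 73, 75, 79, 81, 83, 85, 87, 89, 93, 95, 97}
Number of generators = φ(98) = 42

Generators of ℤ_98 = {1, 3, 5, 9, 11, 13, 15, 17, 19, 23, 25, 27, 29, 31, 33, 37, 39, 41, 43, 45, 47, 51, 53, 55, 57, 59, 61, 65, 67, 69, 71, 73, 75, 79, 81, 83, 85, 87, 89, 93, 95, 97}


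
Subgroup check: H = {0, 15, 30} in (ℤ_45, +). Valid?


Subgroup test for H = {0, 15, 30} in (ℤ_45, +):
(1) 0 ∈ H? Yes
(2) Closure: for all a,b ∈ H, (a+b) mod 45 ∈ H? Yes
(3) Inverses: for all a ∈ H, -a mod 45 ∈ H? Yes

Yes, H is a subgroup of ℤ_45


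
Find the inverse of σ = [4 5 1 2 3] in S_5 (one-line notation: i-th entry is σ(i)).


To find σ⁻¹, swap domain and range:
σ(1) = 4 → σ⁻¹(4) = 1
σ(2) = 5 → σ⁻¹(5) = 2
σ(3) = 1 → σ⁻¹(1) = 3
σ(4) = 2 → σ⁻¹(2) = 4
σ(5) = 3 → σ⁻¹(3) = 5

σ⁻¹ = [3 4 5 1 2]


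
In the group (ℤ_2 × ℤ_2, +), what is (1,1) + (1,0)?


Operation: componentwise addition mod (2, 2)
(1,1) + (1,0) = ((a₁+b₁) mod 2, (a₂+b₂) mod 2) with a = (1,1), b = (1,0)

(1,1) + (1,0) = (0,1)


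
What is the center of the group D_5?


Z(G) = {g ∈ G | gx = xg for all x ∈ G}
For odd n, Z(D_n) = {e}: no nontrivial rotation commutes with all reflections

Z(D_5) = {e}


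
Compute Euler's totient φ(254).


Factor n: 254 = 2 × 127
φ(n) = n · ∏(1 - 1/p) over distinct primes p | n
φ(254) = 254 · (1 - 1/2) · (1 - 1/127) = 126

φ(254) = 126


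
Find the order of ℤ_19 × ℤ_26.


|A × B| = |A| · |B|
|ℤ_19 × ℤ_26| = 19 × 26 = 494

|ℤ_19 × ℤ_26| = 494


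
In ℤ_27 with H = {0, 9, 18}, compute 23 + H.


23 + H = {23 + h (mod 27) : h ∈ H}
23+0=23, 23+9=5, 23+18=14
23 + H = {5, 14, 23} = 5 + H

23 + H = {5, 14, 23}


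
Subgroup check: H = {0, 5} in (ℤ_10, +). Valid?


Subgroup test for H = {0, 5} in (ℤ_10, +):
(1) 0 ∈ H? Yes
(2) Closure: for all a,b ∈ H, (a+b) mod 10 ∈ H? Yes
(3) Inverses: for all a ∈ H, -a mod 10 ∈ H? Yes

Yes, H is a subgroup of ℤ_10


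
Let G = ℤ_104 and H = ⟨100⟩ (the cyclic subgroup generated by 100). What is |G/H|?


|⟨100⟩| = n / gcd(100, 104) = 104 / 4 = 26
H is normal (ℤ_104 is abelian).
|G/H| = |G| / |H| = 104 / 26 = 4

|G/H| = 4


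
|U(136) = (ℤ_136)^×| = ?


U(n) is the group of units mod n; |U(n)| = φ(n)
|U(136)| = φ(136) = 64

|U(136) = (ℤ_136)^×| = 64


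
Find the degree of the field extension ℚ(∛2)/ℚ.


∛2 has minimal polynomial x³ - 2 (irreducible over ℚ since 2 is not a perfect cube)

[ℚ(∛2)/ℚ] = 3


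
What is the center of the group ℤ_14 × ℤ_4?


Z(G) = {g ∈ G | gx = xg for all x ∈ G}
Direct product of abelian groups is abelian, so Z(G) = G

Z(ℤ_14 × ℤ_4) = ℤ_14 × ℤ_4


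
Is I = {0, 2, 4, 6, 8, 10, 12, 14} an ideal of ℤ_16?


Check ideal conditions for I = {0, 2, 4, 6, 8, 10, 12, 14} in ℤ_16:
(1) I is an additive subgroup? Yes
(2) For r ∈ ℤ_16 and a ∈ I: r·a ∈ I? Yes

Yes, I is an ideal of ℤ_16


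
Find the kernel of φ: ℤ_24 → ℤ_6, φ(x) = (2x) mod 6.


Kernel = preimage of identity
ker(φ) = {x ∈ ℤ_24 : 2x ≡ 0 (mod 6)}. Since 6 | 24, φ is well-defined. The kernel is the cyclic subgroup ⟨3⟩ of ℤ_24 (order 8), i.e. {0, 3, 6, 9, 12, 15, 18, 21}

ker(φ) = {0, 3, 6, 9, 12, 15, 18, 21}


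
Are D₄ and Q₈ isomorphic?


Comparing D₄ and Q₈:
D₄ has 5 elements of order 2; Q₈ has only 1

No, D₄ ≇ Q₈


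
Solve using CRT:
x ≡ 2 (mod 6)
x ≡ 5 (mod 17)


m₁ = 6, m₂ = 17, gcd = 1, so CRT applies. M = m₁·m₂ = 102
Let M₁ = M/m₁ = 17, M₂ = M/m₂ = 6
Find y₁ ≡ M₁⁻¹ (mod m₁): 17⁻¹ ≡ 5 (mod 6)
Find y₂ ≡ M₂⁻¹ (mod m₂): 6⁻¹ ≡ 3 (mod 17)
x = a₁·M₁·y₁ + a₂·M₂·y₂ = 2·17·5 + 5·6·3 = 260
Reduce mod 102: x ≡ 56
Check: 56 mod 6 = 2 ✓, 56 mod 17 = 5 ✓

x ≡ 56 (mod 102)


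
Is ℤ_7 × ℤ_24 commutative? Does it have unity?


Direct product ring; commutative with unity (1,1); but (1,0)·(0,1) = (0,0) gives zero divisors, so not an integral domain
Commutative: Yes
Integral domain: No
Has unity: Yes

ℤ_7 × ℤ_24: Commutative=Yes, Unity=Yes


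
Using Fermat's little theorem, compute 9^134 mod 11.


Fermat's little theorem: if p is prime and gcd(a,p)=1, then a^(p-1) ≡ 1 (mod p)
p = 11 is prime, gcd(9,11) = 1
Reduce exponent: 134 mod 10 = 4
So 9^134 ≡ 9^4 (mod 11)
9^4 mod 11 = 5

9^134 ≡ 5 (mod 11)


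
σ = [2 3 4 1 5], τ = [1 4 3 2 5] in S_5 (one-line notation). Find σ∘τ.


σ∘τ: apply τ first, then σ
1 →τ 1 →σ 2
2 →τ 4 →σ 1
3 →τ 3 →σ 4
4 →τ 2 →σ 3
5 →τ 5 →σ 5

σ∘τ = [2 1 4 3 5]


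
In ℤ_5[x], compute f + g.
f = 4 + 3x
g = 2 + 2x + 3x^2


Add coefficients mod 5:
x^0: 4 + 2 = 1 (mod 5)
x^1: 3 + 2 = 0 (mod 5)
x^2: 0 + 3 = 3 (mod 5)
Result: 1 + 3x^2

f + g = 1 + 3x^2


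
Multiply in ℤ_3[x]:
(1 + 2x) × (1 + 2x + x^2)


Expand and collect like terms; reduce coefficients mod 3:
x^0: 1·1 = 1 ≡ 1 (mod 3)
x^1: 1·2 + 2·1 = 4 ≡ 1 (mod 3)
x^2: 1·1 + 2·2 = 5 ≡ 2 (mod 3)
x^3: 2·1 = 2 ≡ 2 (mod 3)
Result: 1 + x + 2x^2 + 2x^3

f · g = 1 + x + 2x^2 + 2x^3


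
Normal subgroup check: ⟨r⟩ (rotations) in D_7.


H = ⟨r⟩ (rotations) in D_7
The rotation subgroup ⟨r⟩ has index 2 in D_7, so it is normal

Yes, normal subgroup


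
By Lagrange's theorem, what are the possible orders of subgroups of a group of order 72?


Lagrange's theorem: |H| divides |G|
|G| = 72
Divisors of 72: 1, 2, 3, 4, 6, 8, 9, 12, 18, 24, 36, 72

Possible subgroup orders: {1, 2, 3, 4, 6, 8, 9, 12, 18, 24, 36, 72}


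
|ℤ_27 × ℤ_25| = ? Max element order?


|ℤ_27 × ℤ_25| = 27 × 25 = 675
Max element order = lcm(27,25) = 675
Cyclic? Yes (gcd=1)

|ℤ_27×ℤ_25| = 675, max element order = 675


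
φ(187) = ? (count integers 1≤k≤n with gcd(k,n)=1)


Factor n: 187 = 11 × 17
φ(n) = n · ∏(1 - 1/p) over distinct primes p | n
φ(187) = 187 · (1 - 1/11) · (1 - 1/17) = 160

φ(187) = 160


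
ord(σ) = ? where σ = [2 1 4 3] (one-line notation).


Cycle decomposition: (1 2) (3 4)
Cycle lengths: 2, 2
Order = lcm(2, 2) = 2

ord(σ) = 2


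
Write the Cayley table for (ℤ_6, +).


Elements: {0, 1, 2, 3, 4, 5}
Operation: addition mod 6
Entry (a, b) = (a + b) mod 6

Cayley table:
  | 0 | 1 | 2 | 3 | 4 | 5
0 | 0 | 1 | 2 | 3 | 4 | 5
1 | 1 | 2 | 3 | 4 | 5 | 0
2 | 2 | 3 | 4 | 5 | 0 | 1
3 | 3 | 4 | 5 | 0 | 1 | 2
4 | 4 | 5 | 0 | 1 | 2 | 3
5 | 5 | 0 | 1 | 2 | 3 | 4


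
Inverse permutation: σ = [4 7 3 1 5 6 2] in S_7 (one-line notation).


To find σ⁻¹, swap domain and range:
σ(1) = 4 → σ⁻¹(4) = 1
σ(2) = 7 → σ⁻¹(7) = 2
σ(3) = 3 → σ⁻¹(3) = 3
σ(4) = 1 → σ⁻¹(1) = 4
σ(5) = 5 → σ⁻¹(5) = 5
σ(6) = 6 → σ⁻¹(6) = 6
σ(7) = 2 → σ⁻¹(2) = 7

σ⁻¹ = [4 7 3 1 5 6 2]


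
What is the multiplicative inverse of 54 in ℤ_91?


Use the extended Euclidean algorithm to write 1 = 54·s + 91·t; then s mod 91 is the inverse.
Euclidean algorithm:
  54 = 0·91 + 54
  91 = 1·54 + 37
  54 = 1·37 + 17
  37 = 2·17 + 3
  17 = 5·3 + 2
  3 = 1·2 + 1
  2 = 2·1 + 0
gcd(54,91) = 1
Back-substitution gives: 54·(-32) + 91·(19) = 1
So 54⁻¹ ≡ -32 ≡ 59 (mod 91)
Check: 54 × 59 = 3186 ≡ 1 (mod 91) ✓

54⁻¹ ≡ 59 (mod 91)


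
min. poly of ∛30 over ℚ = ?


∛30 satisfies x³ - 30 = 0, irreducible over ℚ (no rational root; 30 is not a perfect cube)

Minimal polynomial: x³ - 30


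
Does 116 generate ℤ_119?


g generates ℤ_n iff gcd(g, n) = 1
gcd(116, 119) = 1
Since gcd = 1, 116 is a generator.

Yes, 116 generates ℤ_119
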